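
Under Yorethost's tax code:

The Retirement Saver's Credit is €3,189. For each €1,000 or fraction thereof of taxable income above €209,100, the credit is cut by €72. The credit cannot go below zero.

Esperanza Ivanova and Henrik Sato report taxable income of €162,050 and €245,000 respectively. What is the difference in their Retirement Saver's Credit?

Esperanza (€162,050): Retirement Saver's Credit: €162,050 is at or below the €209,100 threshold, so the full €3,189 applies.
Henrik (€245,000): Retirement Saver's Credit: income exceeds €209,100 by €35,900, which is 36 full-or-partial €1,000 increments; reduction = 36 × €72 = €2,592, leaving €597.
Difference: |€3,189 − €597| = €2,592.

€2,592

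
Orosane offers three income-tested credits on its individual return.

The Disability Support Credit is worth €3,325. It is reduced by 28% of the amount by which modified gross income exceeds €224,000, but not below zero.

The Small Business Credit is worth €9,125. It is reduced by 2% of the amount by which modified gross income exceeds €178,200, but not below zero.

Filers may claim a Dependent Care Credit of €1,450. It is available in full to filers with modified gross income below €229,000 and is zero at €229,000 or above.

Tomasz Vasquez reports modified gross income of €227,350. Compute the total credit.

€11,979

Disability Support Credit: 28% of the €3,350 excess over €224,000 is €938; credit = €3,325 − €938 = €2,387.
Small Business Credit: 2% of the €49,150 excess over €178,200 is €983; credit = €9,125 − €983 = €8,142.
Dependent Care Credit: €227,350 is below the €229,000 cutoff, so the full €1,450 applies.
Total: €2,387 + €8,142 + €1,450 = €11,979.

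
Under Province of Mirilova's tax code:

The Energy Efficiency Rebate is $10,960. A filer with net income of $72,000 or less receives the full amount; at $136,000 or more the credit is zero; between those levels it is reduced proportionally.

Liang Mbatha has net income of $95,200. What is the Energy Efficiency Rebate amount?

Energy Efficiency Rebate: $95,200 is $23,200 into a $64,000 phase-out range, leaving 40,800/64,000 of the credit: $10,960 × 40,800/64,000 = $6,987.

$6,987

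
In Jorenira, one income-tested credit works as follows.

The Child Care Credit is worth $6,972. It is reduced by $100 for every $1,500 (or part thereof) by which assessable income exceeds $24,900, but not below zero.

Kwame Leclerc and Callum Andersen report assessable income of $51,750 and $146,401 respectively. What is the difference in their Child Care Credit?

Kwame ($51,750): Child Care Credit: income exceeds $24,900 by $26,850, which is 18 full-or-partial $1,500 increments; reduction = 18 × $100 = $1,800, leaving $5,172.
Callum ($146,401): Child Care Credit: income exceeds $24,900 by $121,501 → 82 increments × $100 = $8,200 ≥ base, so the credit is $0.
Difference: |$5,172 − $0| = $5,172.

$5,172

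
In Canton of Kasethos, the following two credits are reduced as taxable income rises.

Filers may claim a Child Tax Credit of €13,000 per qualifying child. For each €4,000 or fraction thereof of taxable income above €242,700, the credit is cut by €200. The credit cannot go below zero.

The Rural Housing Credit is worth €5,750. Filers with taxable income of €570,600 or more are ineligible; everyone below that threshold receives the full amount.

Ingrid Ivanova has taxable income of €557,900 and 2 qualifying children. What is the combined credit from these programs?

Child Tax Credit: base = 2 × €13,000 = €26,000. income exceeds €242,700 by €315,200, which is 79 full-or-partial €4,000 increments; reduction = 79 × €200 = €15,800, leaving €10,200.
Rural Housing Credit: €557,900 is below the €570,600 cutoff, so the full €5,750 applies.
Total: €10,200 + €5,750 = €15,950.

€15,950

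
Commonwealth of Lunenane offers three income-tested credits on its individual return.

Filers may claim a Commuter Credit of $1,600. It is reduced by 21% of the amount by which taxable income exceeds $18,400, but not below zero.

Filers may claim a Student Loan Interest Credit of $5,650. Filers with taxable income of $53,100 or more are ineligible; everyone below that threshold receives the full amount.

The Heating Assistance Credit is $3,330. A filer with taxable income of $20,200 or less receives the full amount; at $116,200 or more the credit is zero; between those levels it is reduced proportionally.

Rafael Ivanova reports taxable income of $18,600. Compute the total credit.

Commuter Credit: 21% of the $200 excess over $18,400 is $42; credit = $1,600 − $42 = $1,558.
Student Loan Interest Credit: $18,600 is below the $53,100 cutoff, so the full $5,650 applies.
Heating Assistance Credit: $18,600 is at or below the $20,200 threshold, so the full $3,330 applies.
Total: $1,558 + $5,650 + $3,330 = $10,538.

$10,538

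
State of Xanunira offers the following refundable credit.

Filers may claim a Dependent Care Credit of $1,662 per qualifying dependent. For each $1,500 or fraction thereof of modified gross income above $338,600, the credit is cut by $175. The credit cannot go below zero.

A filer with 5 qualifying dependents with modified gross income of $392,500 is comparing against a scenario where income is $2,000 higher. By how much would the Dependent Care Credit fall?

$350

At $392,500 — base = 5 × $1,662 = $8,310. income exceeds $338,600 by $53,900, which is 36 full-or-partial $1,500 increments; reduction = 36 × $175 = $6,300, leaving $2,010.
At $394,500 — base = 5 × $1,662 = $8,310. income exceeds $338,600 by $55,900, which is 38 full-or-partial $1,500 increments; reduction = 38 × $175 = $6,650, leaving $1,660.
Lost: $2,010 − $1,660 = $350.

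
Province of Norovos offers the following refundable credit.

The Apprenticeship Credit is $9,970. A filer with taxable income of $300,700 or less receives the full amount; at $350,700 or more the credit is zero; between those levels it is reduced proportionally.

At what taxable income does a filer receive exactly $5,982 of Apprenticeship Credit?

$320,700

$5,982 is 5,982/9,970 of the full $9,970, so 3,988/9,970 of the $50,000 range has been used: income = $300,700 + $50,000 × 3,988/9,970 = $320,700.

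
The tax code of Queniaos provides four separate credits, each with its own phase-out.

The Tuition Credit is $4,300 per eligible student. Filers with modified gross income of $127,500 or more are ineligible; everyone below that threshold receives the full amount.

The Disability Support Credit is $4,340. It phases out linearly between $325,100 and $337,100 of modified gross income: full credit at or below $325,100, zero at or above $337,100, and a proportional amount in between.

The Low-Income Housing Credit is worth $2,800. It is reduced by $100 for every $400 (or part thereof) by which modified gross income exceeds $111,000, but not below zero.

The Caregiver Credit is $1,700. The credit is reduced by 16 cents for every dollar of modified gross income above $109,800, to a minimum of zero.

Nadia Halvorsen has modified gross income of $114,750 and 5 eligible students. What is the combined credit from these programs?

$28,548

Tuition Credit: base = 5 × $4,300 = $21,500. $114,750 is below the $127,500 cutoff, so the full $21,500 applies.
Disability Support Credit: $114,750 is at or below the $325,100 threshold, so the full $4,340 applies.
Low-Income Housing Credit: income exceeds $111,000 by $3,750, which is 10 full-or-partial $400 increments; reduction = 10 × $100 = $1,000, leaving $1,800.
Caregiver Credit: 16% of the $4,950 excess over $109,800 is $792; credit = $1,700 − $792 = $908.
Total: $21,500 + $4,340 + $1,800 + $908 = $28,548.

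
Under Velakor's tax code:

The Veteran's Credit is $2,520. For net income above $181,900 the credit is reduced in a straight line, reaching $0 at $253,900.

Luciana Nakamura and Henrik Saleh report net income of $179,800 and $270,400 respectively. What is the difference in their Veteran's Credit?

Luciana ($179,800): Veteran's Credit: $179,800 is at or below the $181,900 threshold, so the full $2,520 applies.
Henrik ($270,400): Veteran's Credit: $270,400 is at or above $253,900, so the credit is $0.
Difference: |$2,520 − $0| = $2,520.

$2,520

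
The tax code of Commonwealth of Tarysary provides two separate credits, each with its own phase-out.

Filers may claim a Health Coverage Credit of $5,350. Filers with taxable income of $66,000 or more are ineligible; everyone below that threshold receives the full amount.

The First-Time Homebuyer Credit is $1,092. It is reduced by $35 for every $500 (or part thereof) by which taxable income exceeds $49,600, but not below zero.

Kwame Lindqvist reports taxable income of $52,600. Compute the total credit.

Health Coverage Credit: $52,600 is below the $66,000 cutoff, so the full $5,350 applies.
First-Time Homebuyer Credit: income exceeds $49,600 by $3,000, which is 6 full-or-partial $500 increments; reduction = 6 × $35 = $210, leaving $882.
Total: $5,350 + $882 = $6,232.

$6,232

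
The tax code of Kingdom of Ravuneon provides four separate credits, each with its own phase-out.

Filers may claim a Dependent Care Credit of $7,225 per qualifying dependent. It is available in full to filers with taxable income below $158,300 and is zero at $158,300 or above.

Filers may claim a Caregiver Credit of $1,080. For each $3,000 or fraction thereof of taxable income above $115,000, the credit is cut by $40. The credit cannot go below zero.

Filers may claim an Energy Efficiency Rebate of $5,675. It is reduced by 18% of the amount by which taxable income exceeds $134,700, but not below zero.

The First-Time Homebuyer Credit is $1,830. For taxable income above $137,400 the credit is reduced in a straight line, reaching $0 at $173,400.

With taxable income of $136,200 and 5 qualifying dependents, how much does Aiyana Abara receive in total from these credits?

Dependent Care Credit: base = 5 × $7,225 = $36,125. $136,200 is below the $158,300 cutoff, so the full $36,125 applies.
Caregiver Credit: income exceeds $115,000 by $21,200, which is 8 full-or-partial $3,000 increments; reduction = 8 × $40 = $320, leaving $760.
Energy Efficiency Rebate: 18% of the $1,500 excess over $134,700 is $270; credit = $5,675 − $270 = $5,405.
First-Time Homebuyer Credit: $136,200 is at or below the $137,400 threshold, so the full $1,830 applies.
Total: $36,125 + $760 + $5,405 + $1,830 = $44,120.

$44,120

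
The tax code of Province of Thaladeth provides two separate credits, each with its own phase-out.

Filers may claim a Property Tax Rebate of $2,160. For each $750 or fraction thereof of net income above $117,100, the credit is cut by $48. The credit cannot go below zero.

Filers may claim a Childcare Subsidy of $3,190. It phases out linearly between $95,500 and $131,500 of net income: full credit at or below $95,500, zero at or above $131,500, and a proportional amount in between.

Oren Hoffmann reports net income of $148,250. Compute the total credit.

Property Tax Rebate: income exceeds $117,100 by $31,150, which is 42 full-or-partial $750 increments; reduction = 42 × $48 = $2,016, leaving $144.
Childcare Subsidy: $148,250 is at or above $131,500, so the credit is $0.
Total: $144 + $0 = $144.

$144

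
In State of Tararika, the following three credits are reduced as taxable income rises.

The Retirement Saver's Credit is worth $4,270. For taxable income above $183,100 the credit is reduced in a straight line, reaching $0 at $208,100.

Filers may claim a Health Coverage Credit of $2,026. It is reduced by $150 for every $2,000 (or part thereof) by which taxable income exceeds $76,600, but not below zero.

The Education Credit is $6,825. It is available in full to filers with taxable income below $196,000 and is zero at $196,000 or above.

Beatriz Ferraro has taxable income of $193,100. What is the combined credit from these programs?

$9,387

Retirement Saver's Credit: $193,100 is $10,000 into a $25,000 phase-out range, leaving 15,000/25,000 of the credit: $4,270 × 15,000/25,000 = $2,562.
Health Coverage Credit: income exceeds $76,600 by $116,500 → 59 increments × $150 = $8,850 ≥ base, so the credit is $0.
Education Credit: $193,100 is below the $196,000 cutoff, so the full $6,825 applies.
Total: $2,562 + $0 + $6,825 = $9,387.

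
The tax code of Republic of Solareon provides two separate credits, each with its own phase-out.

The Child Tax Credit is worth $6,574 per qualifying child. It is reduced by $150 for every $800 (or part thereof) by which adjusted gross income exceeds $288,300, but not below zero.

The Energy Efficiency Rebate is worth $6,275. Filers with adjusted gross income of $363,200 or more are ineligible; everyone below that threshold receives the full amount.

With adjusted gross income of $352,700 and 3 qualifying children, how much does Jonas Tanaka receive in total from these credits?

$13,847

Child Tax Credit: base = 3 × $6,574 = $19,722. income exceeds $288,300 by $64,400, which is 81 full-or-partial $800 increments; reduction = 81 × $150 = $12,150, leaving $7,572.
Energy Efficiency Rebate: $352,700 is below the $363,200 cutoff, so the full $6,275 applies.
Total: $7,572 + $6,275 = $13,847.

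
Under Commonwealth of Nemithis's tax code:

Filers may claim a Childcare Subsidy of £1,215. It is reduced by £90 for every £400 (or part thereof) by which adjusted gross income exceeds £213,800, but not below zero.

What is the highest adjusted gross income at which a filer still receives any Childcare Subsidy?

After 13 increments the reduction is 13 × £90 = £1,170, leaving £45; one more increment wipes it out. Increment 13 ends at excess 13 × £400 = £5,200, so the highest qualifying income is £213,800 + £5,200 = £219,000.

£219,000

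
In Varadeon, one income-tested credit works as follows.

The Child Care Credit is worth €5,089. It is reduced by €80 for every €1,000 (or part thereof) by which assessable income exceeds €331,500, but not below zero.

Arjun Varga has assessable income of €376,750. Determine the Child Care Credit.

Child Care Credit: income exceeds €331,500 by €45,250, which is 46 full-or-partial €1,000 increments; reduction = 46 × €80 = €3,680, leaving €1,409.

€1,409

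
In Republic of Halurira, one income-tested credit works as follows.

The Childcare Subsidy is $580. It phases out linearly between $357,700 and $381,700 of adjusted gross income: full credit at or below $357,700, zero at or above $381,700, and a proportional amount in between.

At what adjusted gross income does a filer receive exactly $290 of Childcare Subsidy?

$290 is 290/580 of the full $580, so 290/580 of the $24,000 range has been used: income = $357,700 + $24,000 × 290/580 = $369,700.

$369,700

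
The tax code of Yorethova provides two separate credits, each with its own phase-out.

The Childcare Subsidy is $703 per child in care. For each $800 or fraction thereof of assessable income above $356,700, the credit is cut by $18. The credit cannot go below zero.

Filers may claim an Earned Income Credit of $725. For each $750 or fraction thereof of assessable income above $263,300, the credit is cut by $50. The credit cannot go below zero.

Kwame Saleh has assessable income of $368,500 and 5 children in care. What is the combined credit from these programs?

$3,245

Childcare Subsidy: base = 5 × $703 = $3,515. income exceeds $356,700 by $11,800, which is 15 full-or-partial $800 increments; reduction = 15 × $18 = $270, leaving $3,245.
Earned Income Credit: income exceeds $263,300 by $105,200 → 141 increments × $50 = $7,050 ≥ base, so the credit is $0.
Total: $3,245 + $0 = $3,245.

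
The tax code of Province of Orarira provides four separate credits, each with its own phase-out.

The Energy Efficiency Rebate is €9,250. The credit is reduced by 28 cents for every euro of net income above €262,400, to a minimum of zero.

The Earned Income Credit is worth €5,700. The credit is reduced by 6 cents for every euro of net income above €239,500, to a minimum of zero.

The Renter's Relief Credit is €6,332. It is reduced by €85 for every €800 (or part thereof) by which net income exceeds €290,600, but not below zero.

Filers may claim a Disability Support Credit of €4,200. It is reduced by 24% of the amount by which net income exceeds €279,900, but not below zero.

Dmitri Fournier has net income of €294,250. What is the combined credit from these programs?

€9,410

Energy Efficiency Rebate: 28% of the €31,850 excess over €262,400 is €8,918; credit = €9,250 − €8,918 = €332.
Earned Income Credit: 6% of the €54,750 excess over €239,500 is €3,285; credit = €5,700 − €3,285 = €2,415.
Renter's Relief Credit: income exceeds €290,600 by €3,650, which is 5 full-or-partial €800 increments; reduction = 5 × €85 = €425, leaving €5,907.
Disability Support Credit: 24% of the €14,350 excess over €279,900 is €3,444; credit = €4,200 − €3,444 = €756.
Total: €332 + €2,415 + €5,907 + €756 = €9,410.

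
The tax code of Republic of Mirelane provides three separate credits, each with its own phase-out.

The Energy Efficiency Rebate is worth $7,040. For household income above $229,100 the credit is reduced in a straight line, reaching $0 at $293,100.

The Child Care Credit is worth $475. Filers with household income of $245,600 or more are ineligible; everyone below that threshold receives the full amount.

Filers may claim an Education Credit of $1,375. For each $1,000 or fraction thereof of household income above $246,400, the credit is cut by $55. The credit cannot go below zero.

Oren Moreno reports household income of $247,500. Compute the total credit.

$6,281

Energy Efficiency Rebate: $247,500 is $18,400 into a $64,000 phase-out range, leaving 45,600/64,000 of the credit: $7,040 × 45,600/64,000 = $5,016.
Child Care Credit: $247,500 meets or exceeds the $245,600 cutoff, so the credit is $0.
Education Credit: income exceeds $246,400 by $1,100, which is 2 full-or-partial $1,000 increments; reduction = 2 × $55 = $110, leaving $1,265.
Total: $5,016 + $0 + $1,265 = $6,281.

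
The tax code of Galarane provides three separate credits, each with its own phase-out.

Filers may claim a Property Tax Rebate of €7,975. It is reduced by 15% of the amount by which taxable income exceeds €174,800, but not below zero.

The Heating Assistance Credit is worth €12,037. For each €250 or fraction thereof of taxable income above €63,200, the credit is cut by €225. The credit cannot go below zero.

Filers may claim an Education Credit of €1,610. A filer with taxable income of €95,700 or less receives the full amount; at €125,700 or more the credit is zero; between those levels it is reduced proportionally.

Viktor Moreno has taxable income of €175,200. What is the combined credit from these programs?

Property Tax Rebate: 15% of the €400 excess over €174,800 is €60; credit = €7,975 − €60 = €7,915.
Heating Assistance Credit: income exceeds €63,200 by €112,000 → 448 increments × €225 = €100,800 ≥ base, so the credit is €0.
Education Credit: €175,200 is at or above €125,700, so the credit is €0.
Total: €7,915 + €0 + €0 = €7,915.

€7,915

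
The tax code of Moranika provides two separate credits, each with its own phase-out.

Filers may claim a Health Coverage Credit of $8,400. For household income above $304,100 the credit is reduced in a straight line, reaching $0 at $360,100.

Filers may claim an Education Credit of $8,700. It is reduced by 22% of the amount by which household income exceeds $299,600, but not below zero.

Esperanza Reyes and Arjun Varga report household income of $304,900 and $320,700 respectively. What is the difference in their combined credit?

$5,846

Esperanza ($304,900): Health Coverage Credit: $304,900 is $800 into a $56,000 phase-out range, leaving 55,200/56,000 of the credit: $8,400 × 55,200/56,000 = $8,280. Education Credit: 22% of the $5,300 excess over $299,600 is $1,166; credit = $8,700 − $1,166 = $7,534. total $8,280 + $7,534 = $15,814
Arjun ($320,700): Health Coverage Credit: $320,700 is $16,600 into a $56,000 phase-out range, leaving 39,400/56,000 of the credit: $8,400 × 39,400/56,000 = $5,910. Education Credit: 22% of the $21,100 excess over $299,600 is $4,642; credit = $8,700 − $4,642 = $4,058. total $5,910 + $4,058 = $9,968
Difference: |$15,814 − $9,968| = $5,846.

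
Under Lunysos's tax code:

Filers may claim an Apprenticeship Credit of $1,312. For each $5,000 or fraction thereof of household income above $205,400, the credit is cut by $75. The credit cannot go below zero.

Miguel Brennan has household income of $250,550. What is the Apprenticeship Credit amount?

$562

Apprenticeship Credit: income exceeds $205,400 by $45,150, which is 10 full-or-partial $5,000 increments; reduction = 10 × $75 = $750, leaving $562.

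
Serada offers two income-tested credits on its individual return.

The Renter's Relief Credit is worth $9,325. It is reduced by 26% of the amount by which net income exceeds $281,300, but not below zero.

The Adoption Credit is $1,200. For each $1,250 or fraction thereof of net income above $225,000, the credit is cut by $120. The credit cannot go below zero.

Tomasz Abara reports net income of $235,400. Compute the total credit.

Renter's Relief Credit: $235,400 is at or below the $281,300 threshold, so the full $9,325 applies.
Adoption Credit: income exceeds $225,000 by $10,400, which is 9 full-or-partial $1,250 increments; reduction = 9 × $120 = $1,080, leaving $120.
Total: $9,325 + $120 = $9,445.

$9,445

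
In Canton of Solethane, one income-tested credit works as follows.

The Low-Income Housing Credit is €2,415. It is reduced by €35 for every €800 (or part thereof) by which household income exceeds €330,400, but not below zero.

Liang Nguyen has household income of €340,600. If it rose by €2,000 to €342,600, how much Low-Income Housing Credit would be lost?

At €340,600 — income exceeds €330,400 by €10,200, which is 13 full-or-partial €800 increments; reduction = 13 × €35 = €455, leaving €1,960.
At €342,600 — income exceeds €330,400 by €12,200, which is 16 full-or-partial €800 increments; reduction = 16 × €35 = €560, leaving €1,855.
Lost: €1,960 − €1,855 = €105.

€105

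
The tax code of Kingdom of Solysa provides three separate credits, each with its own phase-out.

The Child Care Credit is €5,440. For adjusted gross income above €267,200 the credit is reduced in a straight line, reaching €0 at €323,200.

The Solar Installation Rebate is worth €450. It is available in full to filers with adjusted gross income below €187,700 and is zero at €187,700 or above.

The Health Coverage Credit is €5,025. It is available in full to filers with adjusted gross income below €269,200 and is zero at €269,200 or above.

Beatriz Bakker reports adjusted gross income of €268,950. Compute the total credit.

€10,295

Child Care Credit: €268,950 is €1,750 into a €56,000 phase-out range, leaving 54,250/56,000 of the credit: €5,440 × 54,250/56,000 = €5,270.
Solar Installation Rebate: €268,950 meets or exceeds the €187,700 cutoff, so the credit is €0.
Health Coverage Credit: €268,950 is below the €269,200 cutoff, so the full €5,025 applies.
Total: €5,270 + €0 + €5,025 = €10,295.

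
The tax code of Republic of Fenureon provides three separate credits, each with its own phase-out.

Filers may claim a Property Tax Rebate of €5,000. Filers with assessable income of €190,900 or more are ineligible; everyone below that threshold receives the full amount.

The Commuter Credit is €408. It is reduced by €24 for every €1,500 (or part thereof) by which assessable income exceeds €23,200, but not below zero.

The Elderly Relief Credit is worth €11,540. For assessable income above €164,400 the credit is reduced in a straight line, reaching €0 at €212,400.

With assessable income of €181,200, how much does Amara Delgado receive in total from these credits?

Property Tax Rebate: €181,200 is below the €190,900 cutoff, so the full €5,000 applies.
Commuter Credit: income exceeds €23,200 by €158,000 → 106 increments × €24 = €2,544 ≥ base, so the credit is €0.
Elderly Relief Credit: €181,200 is €16,800 into a €48,000 phase-out range, leaving 31,200/48,000 of the credit: €11,540 × 31,200/48,000 = €7,501.
Total: €5,000 + €0 + €7,501 = €12,501.

€12,501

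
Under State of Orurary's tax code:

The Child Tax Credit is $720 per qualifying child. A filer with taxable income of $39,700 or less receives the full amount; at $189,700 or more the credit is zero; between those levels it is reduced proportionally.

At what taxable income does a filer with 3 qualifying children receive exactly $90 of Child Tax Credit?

Full credit = 3 × $720 = $2,160.
$90 is 90/2,160 of the full $2,160, so 2,070/2,160 of the $150,000 range has been used: income = $39,700 + $150,000 × 2,070/2,160 = $183,450.

$183,450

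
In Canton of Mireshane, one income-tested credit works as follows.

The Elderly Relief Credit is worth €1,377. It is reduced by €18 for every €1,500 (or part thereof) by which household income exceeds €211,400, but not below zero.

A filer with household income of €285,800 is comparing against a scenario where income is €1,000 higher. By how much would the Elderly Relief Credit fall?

€18

At €285,800 — income exceeds €211,400 by €74,400, which is 50 full-or-partial €1,500 increments; reduction = 50 × €18 = €900, leaving €477.
At €286,800 — income exceeds €211,400 by €75,400, which is 51 full-or-partial €1,500 increments; reduction = 51 × €18 = €918, leaving €459.
Lost: €477 − €459 = €18.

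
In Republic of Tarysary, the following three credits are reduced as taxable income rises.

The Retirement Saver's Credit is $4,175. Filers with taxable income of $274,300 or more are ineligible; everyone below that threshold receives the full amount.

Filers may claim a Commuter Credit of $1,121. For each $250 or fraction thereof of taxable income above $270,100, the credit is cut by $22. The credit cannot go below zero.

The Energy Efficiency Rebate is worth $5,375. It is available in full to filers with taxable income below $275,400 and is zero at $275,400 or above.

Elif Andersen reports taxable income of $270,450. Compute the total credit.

Retirement Saver's Credit: $270,450 is below the $274,300 cutoff, so the full $4,175 applies.
Commuter Credit: income exceeds $270,100 by $350, which is 2 full-or-partial $250 increments; reduction = 2 × $22 = $44, leaving $1,077.
Energy Efficiency Rebate: $270,450 is below the $275,400 cutoff, so the full $5,375 applies.
Total: $4,175 + $1,077 + $5,375 = $10,627.

$10,627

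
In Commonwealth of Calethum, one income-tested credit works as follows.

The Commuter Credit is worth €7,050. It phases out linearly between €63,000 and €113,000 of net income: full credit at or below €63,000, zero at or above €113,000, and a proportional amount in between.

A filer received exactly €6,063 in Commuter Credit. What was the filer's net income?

€70,000

€6,063 is 6,063/7,050 of the full €7,050, so 987/7,050 of the €50,000 range has been used: income = €63,000 + €50,000 × 987/7,050 = €70,000.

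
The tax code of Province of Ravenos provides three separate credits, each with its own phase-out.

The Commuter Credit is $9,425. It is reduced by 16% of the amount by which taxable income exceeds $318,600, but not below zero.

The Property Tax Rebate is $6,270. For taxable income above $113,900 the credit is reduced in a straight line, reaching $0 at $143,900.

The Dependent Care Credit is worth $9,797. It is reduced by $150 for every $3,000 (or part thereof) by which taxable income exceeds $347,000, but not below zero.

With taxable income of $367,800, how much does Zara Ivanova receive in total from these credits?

Commuter Credit: 16% of the $49,200 excess over $318,600 is $7,872; credit = $9,425 − $7,872 = $1,553.
Property Tax Rebate: $367,800 is at or above $143,900, so the credit is $0.
Dependent Care Credit: income exceeds $347,000 by $20,800, which is 7 full-or-partial $3,000 increments; reduction = 7 × $150 = $1,050, leaving $8,747.
Total: $1,553 + $0 + $8,747 = $10,300.

$10,300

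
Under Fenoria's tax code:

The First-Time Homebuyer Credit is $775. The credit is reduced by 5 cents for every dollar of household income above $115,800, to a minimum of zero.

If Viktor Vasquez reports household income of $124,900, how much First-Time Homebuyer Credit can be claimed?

$320

First-Time Homebuyer Credit: 5% of the $9,100 excess over $115,800 is $455; credit = $775 − $455 = $320.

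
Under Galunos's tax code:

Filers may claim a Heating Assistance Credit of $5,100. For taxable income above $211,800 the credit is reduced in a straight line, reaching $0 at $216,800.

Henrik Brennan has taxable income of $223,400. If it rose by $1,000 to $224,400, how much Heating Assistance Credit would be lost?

At $223,400 — $223,400 is at or above $216,800, so the credit is $0.
At $224,400 — $224,400 is at or above $216,800, so the credit is $0.
Lost: $0 − $0 = $0.

$0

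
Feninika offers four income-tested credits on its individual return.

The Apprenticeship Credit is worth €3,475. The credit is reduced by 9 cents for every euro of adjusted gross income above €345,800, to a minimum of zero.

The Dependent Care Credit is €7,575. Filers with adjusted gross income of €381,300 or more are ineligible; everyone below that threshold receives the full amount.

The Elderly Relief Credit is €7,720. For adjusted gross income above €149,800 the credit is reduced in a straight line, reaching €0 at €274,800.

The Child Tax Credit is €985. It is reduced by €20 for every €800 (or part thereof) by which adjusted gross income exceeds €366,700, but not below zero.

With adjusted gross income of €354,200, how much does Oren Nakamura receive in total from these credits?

Apprenticeship Credit: 9% of the €8,400 excess over €345,800 is €756; credit = €3,475 − €756 = €2,719.
Dependent Care Credit: €354,200 is below the €381,300 cutoff, so the full €7,575 applies.
Elderly Relief Credit: €354,200 is at or above €274,800, so the credit is €0.
Child Tax Credit: €354,200 is at or below the €366,700 threshold, so the full €985 applies.
Total: €2,719 + €7,575 + €0 + €985 = €11,279.

€11,279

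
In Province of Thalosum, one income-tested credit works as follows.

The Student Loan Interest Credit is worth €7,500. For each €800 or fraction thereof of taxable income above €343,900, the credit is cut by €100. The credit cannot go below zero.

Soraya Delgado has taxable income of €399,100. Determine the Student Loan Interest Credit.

Student Loan Interest Credit: income exceeds €343,900 by €55,200, which is 69 full-or-partial €800 increments; reduction = 69 × €100 = €6,900, leaving €600.

€600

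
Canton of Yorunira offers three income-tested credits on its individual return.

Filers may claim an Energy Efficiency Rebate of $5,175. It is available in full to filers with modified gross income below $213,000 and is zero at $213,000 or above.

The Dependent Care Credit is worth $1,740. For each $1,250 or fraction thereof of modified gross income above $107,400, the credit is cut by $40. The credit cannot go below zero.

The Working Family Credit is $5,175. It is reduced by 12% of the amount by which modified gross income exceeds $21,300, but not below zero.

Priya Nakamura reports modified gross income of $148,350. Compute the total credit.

Energy Efficiency Rebate: $148,350 is below the $213,000 cutoff, so the full $5,175 applies.
Dependent Care Credit: income exceeds $107,400 by $40,950, which is 33 full-or-partial $1,250 increments; reduction = 33 × $40 = $1,320, leaving $420.
Working Family Credit: 12% of the $127,050 excess over $21,300 is $15,246 ≥ base, so the credit is $0.
Total: $5,175 + $420 + $0 = $5,595.

$5,595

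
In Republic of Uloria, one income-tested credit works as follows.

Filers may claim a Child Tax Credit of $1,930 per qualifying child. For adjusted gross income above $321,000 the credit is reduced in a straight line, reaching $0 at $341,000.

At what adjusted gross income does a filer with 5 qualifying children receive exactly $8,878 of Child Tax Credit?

$322,600

Full credit = 5 × $1,930 = $9,650.
$8,878 is 8,878/9,650 of the full $9,650, so 772/9,650 of the $20,000 range has been used: income = $321,000 + $20,000 × 772/9,650 = $322,600.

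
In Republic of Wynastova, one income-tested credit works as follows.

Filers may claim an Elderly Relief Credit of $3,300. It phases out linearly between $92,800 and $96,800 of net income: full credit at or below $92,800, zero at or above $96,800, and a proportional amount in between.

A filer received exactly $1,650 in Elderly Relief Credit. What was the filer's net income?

$1,650 is 1,650/3,300 of the full $3,300, so 1,650/3,300 of the $4,000 range has been used: income = $92,800 + $4,000 × 1,650/3,300 = $94,800.

$94,800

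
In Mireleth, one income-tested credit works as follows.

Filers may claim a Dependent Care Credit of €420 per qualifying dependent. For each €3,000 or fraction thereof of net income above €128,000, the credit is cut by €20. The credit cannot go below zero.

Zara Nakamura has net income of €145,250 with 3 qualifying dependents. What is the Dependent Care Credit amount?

Dependent Care Credit: base = 3 × €420 = €1,260. income exceeds €128,000 by €17,250, which is 6 full-or-partial €3,000 increments; reduction = 6 × €20 = €120, leaving €1,140.

€1,140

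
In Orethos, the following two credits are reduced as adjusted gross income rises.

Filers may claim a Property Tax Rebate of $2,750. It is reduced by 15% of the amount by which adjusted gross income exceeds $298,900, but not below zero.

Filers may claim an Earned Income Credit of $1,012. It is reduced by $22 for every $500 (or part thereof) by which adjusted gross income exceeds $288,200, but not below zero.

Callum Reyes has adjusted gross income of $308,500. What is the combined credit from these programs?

$1,420

Property Tax Rebate: 15% of the $9,600 excess over $298,900 is $1,440; credit = $2,750 − $1,440 = $1,310.
Earned Income Credit: income exceeds $288,200 by $20,300, which is 41 full-or-partial $500 increments; reduction = 41 × $22 = $902, leaving $110.
Total: $1,310 + $110 = $1,420.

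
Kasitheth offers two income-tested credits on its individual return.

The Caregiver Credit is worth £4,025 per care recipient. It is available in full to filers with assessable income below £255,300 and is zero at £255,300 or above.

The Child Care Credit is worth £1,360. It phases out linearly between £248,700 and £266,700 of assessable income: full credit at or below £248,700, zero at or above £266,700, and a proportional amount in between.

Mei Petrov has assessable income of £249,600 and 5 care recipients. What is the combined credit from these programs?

£21,417

Caregiver Credit: base = 5 × £4,025 = £20,125. £249,600 is below the £255,300 cutoff, so the full £20,125 applies.
Child Care Credit: £249,600 is £900 into a £18,000 phase-out range, leaving 17,100/18,000 of the credit: £1,360 × 17,100/18,000 = £1,292.
Total: £20,125 + £1,292 = £21,417.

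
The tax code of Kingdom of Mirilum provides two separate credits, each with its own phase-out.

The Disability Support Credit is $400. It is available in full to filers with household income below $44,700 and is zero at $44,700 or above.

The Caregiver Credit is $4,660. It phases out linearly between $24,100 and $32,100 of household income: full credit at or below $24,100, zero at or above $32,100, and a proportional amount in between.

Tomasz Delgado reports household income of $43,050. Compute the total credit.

Disability Support Credit: $43,050 is below the $44,700 cutoff, so the full $400 applies.
Caregiver Credit: $43,050 is at or above $32,100, so the credit is $0.
Total: $400 + $0 = $400.

$400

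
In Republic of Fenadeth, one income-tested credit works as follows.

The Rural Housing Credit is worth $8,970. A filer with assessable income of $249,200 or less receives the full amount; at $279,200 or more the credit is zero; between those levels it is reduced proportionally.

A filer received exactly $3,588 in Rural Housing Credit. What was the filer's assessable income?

$3,588 is 3,588/8,970 of the full $8,970, so 5,382/8,970 of the $30,000 range has been used: income = $249,200 + $30,000 × 5,382/8,970 = $267,200.

$267,200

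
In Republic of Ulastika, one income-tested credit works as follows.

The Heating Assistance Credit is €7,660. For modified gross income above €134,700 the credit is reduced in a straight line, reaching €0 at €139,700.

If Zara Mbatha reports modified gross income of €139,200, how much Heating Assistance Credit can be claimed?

Heating Assistance Credit: €139,200 is €4,500 into a €5,000 phase-out range, leaving 500/5,000 of the credit: €7,660 × 500/5,000 = €766.

€766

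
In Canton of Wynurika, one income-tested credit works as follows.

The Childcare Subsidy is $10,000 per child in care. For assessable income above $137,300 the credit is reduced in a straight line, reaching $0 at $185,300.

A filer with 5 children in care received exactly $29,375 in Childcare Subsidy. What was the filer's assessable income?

$157,100

Full credit = 5 × $10,000 = $50,000.
$29,375 is 29,375/50,000 of the full $50,000, so 20,625/50,000 of the $48,000 range has been used: income = $137,300 + $48,000 × 20,625/50,000 = $157,100.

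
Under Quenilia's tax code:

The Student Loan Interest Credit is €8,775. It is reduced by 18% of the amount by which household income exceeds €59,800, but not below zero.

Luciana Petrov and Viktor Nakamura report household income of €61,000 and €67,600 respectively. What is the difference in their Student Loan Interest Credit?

Luciana (€61,000): Student Loan Interest Credit: 18% of the €1,200 excess over €59,800 is €216; credit = €8,775 − €216 = €8,559.
Viktor (€67,600): Student Loan Interest Credit: 18% of the €7,800 excess over €59,800 is €1,404; credit = €8,775 − €1,404 = €7,371.
Difference: |€8,559 − €7,371| = €1,188.

€1,188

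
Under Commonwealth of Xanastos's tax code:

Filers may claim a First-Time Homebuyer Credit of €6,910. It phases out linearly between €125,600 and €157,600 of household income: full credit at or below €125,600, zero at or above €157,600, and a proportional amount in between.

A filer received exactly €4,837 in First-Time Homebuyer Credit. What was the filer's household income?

€4,837 is 4,837/6,910 of the full €6,910, so 2,073/6,910 of the €32,000 range has been used: income = €125,600 + €32,000 × 2,073/6,910 = €135,200.

€135,200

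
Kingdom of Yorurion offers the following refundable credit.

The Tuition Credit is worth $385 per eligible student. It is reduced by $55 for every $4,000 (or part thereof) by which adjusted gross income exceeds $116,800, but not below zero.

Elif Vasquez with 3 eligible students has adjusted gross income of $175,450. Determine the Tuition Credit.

$330

Tuition Credit: base = 3 × $385 = $1,155. income exceeds $116,800 by $58,650, which is 15 full-or-partial $4,000 increments; reduction = 15 × $55 = $825, leaving $330.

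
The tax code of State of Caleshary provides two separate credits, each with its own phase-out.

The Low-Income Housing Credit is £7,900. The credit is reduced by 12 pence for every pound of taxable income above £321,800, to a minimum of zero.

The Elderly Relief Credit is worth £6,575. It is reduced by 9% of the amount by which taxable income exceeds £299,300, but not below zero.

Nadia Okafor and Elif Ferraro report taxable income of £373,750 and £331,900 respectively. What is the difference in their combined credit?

£8,663

Nadia (£373,750): Low-Income Housing Credit: 12% of the £51,950 excess over £321,800 is £6,234; credit = £7,900 − £6,234 = £1,666. Elderly Relief Credit: 9% of the £74,450 excess over £299,300 is £6,700.50 ≥ base, so the credit is £0. total £1,666 + £0 = £1,666
Elif (£331,900): Low-Income Housing Credit: 12% of the £10,100 excess over £321,800 is £1,212; credit = £7,900 − £1,212 = £6,688. Elderly Relief Credit: 9% of the £32,600 excess over £299,300 is £2,934; credit = £6,575 − £2,934 = £3,641. total £6,688 + £3,641 = £10,329
Difference: |£1,666 − £10,329| = £8,663.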